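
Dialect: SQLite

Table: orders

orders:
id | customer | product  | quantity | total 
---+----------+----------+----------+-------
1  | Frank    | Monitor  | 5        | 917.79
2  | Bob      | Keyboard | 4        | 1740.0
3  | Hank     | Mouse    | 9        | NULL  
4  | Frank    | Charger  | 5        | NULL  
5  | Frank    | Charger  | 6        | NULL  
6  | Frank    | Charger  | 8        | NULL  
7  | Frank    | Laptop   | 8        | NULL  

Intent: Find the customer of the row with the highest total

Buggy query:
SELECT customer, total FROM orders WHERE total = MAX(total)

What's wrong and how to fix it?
Bug: WHERE is evaluated per row; an aggregate over the whole table isn't defined there

Fix: Use a subquery: WHERE total = (SELECT MAX(total) FROM orders)

Corrected query:
SELECT customer, total FROM orders WHERE total = (SELECT MAX(total) FROM orders)

Result:
customer | total
---------+------
Bob      | 1740 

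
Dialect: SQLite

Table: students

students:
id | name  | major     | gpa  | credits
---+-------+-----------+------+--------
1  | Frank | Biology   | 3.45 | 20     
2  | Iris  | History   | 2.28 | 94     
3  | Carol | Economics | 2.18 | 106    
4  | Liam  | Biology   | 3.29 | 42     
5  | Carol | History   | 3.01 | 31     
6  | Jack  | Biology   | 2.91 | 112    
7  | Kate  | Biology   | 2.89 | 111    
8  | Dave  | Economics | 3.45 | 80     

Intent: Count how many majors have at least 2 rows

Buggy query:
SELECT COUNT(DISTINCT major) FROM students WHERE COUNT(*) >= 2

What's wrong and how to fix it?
Bug: COUNT(*) cannot appear in WHERE; the per-group count doesn't exist yet

Fix: Group first with HAVING COUNT(*) >= 2, then COUNT the resulting groups

Corrected query:
SELECT COUNT(*) FROM (SELECT major FROM students GROUP BY major HAVING COUNT(*) >= 2)

Result:
COUNT(*)
--------
3       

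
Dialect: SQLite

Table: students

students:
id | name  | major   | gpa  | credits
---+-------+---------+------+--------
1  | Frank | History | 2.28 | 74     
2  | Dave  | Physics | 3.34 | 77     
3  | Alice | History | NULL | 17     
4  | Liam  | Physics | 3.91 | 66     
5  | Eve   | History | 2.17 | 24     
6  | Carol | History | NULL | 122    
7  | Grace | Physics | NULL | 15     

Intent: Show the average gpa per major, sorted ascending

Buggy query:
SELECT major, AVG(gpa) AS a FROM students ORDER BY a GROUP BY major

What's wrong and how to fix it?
Bug: ORDER BY appears before GROUP BY; SQL clause order requires GROUP BY first

Fix: Reorder: SELECT … FROM … GROUP BY … ORDER BY …

Corrected query:
SELECT major, AVG(gpa) AS a FROM students GROUP BY major ORDER BY a

Result:
major   | a    
--------+------
History | 2.225
Physics | 3.625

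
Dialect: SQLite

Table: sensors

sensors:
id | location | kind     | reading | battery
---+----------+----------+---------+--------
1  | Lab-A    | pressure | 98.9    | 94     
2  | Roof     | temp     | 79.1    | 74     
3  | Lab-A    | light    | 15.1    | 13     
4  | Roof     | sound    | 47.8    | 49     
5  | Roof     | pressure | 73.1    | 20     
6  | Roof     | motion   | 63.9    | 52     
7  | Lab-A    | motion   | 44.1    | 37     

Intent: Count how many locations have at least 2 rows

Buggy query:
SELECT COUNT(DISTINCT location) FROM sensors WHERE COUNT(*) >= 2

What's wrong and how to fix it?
Bug: WHERE filters individual rows, not groups, so a group-level COUNT is invalid there

Fix: Group first with HAVING COUNT(*) >= 2, then COUNT the resulting groups

Corrected query:
SELECT COUNT(*) FROM (SELECT location FROM sensors GROUP BY location HAVING COUNT(*) >= 2)

Result:
COUNT(*)
--------
2       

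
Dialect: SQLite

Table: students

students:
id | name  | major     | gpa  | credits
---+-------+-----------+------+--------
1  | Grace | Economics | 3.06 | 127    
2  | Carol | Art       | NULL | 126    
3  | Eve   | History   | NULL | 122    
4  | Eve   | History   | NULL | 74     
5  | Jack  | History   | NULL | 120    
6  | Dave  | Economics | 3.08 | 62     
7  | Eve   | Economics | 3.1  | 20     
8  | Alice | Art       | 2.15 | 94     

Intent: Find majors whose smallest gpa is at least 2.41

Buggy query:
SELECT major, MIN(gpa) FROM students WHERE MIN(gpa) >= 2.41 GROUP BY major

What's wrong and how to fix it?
Bug: MIN() in WHERE is a misuse of aggregate

Fix: Use HAVING for the per-group MIN condition

Corrected query:
SELECT major, MIN(gpa) FROM students GROUP BY major HAVING MIN(gpa) >= 2.41

Result:
major     | MIN(gpa)
----------+---------
Economics | 3.06    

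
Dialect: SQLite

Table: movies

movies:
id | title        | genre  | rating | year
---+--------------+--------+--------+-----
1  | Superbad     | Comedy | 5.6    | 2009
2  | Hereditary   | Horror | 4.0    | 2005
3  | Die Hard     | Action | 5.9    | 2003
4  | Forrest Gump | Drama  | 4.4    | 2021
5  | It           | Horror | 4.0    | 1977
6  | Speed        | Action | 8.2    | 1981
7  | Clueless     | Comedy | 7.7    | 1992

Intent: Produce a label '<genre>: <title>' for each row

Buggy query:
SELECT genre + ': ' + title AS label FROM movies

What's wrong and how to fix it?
Bug: SQLite uses || for string concatenation; + coerces text to numbers (yielding 0)

Fix: Use the || operator for string concatenation

Corrected query:
SELECT genre || ': ' || title AS label FROM movies

Result:
label              
-------------------
Comedy: Superbad   
Horror: Hereditary 
Action: Die Hard   
Drama: Forrest Gump
Horror: It         
Action: Speed      
Comedy: Clueless   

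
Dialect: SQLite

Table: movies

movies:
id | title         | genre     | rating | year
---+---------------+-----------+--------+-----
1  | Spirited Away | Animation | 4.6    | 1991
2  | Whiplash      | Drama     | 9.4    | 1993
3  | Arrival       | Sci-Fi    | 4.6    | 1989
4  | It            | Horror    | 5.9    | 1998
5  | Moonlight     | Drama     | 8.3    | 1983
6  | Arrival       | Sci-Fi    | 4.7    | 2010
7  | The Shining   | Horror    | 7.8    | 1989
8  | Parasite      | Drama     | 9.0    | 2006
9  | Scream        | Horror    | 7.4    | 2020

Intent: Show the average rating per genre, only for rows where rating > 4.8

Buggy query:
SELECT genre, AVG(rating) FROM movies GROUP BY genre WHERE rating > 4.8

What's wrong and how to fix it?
Bug: WHERE cannot follow GROUP BY

Fix: Place WHERE between FROM and GROUP BY

Corrected query:
SELECT genre, AVG(rating) FROM movies WHERE rating > 4.8 GROUP BY genre

Result:
genre  | AVG(rating)
-------+------------
Drama  | 8.9        
Horror | 7.033333   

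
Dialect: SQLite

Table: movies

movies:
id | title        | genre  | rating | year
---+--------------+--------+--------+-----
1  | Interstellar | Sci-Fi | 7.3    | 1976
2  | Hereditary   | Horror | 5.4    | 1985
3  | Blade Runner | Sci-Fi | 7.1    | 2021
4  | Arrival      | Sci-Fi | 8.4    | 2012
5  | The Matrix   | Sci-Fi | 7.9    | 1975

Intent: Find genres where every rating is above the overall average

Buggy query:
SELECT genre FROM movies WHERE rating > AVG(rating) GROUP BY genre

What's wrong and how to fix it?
Bug: AVG() is an aggregate; it can't sit directly in WHERE

Fix: Compute the overall average in a scalar subquery and compare each group's MIN against it in HAVING

Corrected query:
SELECT genre FROM movies GROUP BY genre HAVING MIN(rating) > (SELECT AVG(rating) FROM movies)

Result:
(no rows)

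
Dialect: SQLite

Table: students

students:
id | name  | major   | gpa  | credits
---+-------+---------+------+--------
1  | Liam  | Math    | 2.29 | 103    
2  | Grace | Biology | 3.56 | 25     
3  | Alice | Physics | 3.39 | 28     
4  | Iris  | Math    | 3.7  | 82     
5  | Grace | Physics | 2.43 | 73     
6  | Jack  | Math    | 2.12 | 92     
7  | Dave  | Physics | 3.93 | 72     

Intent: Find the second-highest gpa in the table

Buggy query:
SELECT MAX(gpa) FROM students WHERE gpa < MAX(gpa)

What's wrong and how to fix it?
Bug: MAX(gpa) on the right of the comparison is an aggregate-in-WHERE error

Fix: Put the inner MAX in a scalar subquery

Corrected query:
SELECT MAX(gpa) FROM students WHERE gpa < (SELECT MAX(gpa) FROM students)

Result:
MAX(gpa)
--------
3.7     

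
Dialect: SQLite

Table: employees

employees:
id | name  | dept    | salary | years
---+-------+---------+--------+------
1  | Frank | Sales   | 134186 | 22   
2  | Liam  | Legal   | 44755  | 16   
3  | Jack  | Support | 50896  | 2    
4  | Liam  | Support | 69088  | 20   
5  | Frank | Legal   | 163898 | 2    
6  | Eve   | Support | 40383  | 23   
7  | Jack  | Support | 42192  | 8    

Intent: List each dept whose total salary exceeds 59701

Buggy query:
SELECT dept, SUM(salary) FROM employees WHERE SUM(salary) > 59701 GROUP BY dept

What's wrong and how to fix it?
Bug: SUM(salary) is an aggregate, but WHERE filters rows before aggregation

Fix: Use HAVING (which filters groups after aggregation) instead of WHERE

Corrected query:
SELECT dept, SUM(salary) FROM employees GROUP BY dept HAVING SUM(salary) > 59701

Result:
dept    | SUM(salary)
--------+------------
Legal   | 208653     
Sales   | 134186     
Support | 202559     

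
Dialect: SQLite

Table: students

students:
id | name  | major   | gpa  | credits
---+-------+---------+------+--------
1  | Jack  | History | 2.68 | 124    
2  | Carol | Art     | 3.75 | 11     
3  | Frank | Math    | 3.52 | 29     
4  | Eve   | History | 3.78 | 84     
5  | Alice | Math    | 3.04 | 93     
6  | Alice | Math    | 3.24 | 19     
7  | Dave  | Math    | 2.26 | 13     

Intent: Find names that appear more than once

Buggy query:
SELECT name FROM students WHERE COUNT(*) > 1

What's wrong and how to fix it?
Bug: WHERE can't reference COUNT(*); aggregates are computed after WHERE

Fix: GROUP BY name, then filter groups with HAVING COUNT(*) > 1

Corrected query:
SELECT name FROM students GROUP BY name HAVING COUNT(*) > 1

Result:
name 
-----
Alice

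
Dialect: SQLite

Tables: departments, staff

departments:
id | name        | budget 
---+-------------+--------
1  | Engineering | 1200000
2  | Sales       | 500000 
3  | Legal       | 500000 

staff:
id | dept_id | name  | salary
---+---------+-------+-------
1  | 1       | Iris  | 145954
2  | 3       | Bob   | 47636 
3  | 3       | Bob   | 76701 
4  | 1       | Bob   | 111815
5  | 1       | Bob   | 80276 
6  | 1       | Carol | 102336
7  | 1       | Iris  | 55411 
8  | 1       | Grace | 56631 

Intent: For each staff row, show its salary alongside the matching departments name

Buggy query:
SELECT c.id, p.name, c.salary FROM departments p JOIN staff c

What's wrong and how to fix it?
Bug: Missing join condition: each staff row is matched to all departments rows instead of just its own

Fix: Specify the join condition linking the foreign key to the parent id

Corrected query:
SELECT c.id, p.name, c.salary FROM departments p JOIN staff c ON c.dept_id = p.id

Result:
id | name        | salary
---+-------------+-------
1  | Engineering | 145954
2  | Legal       | 47636 
3  | Legal       | 76701 
4  | Engineering | 111815
5  | Engineering | 80276 
6  | Engineering | 102336
7  | Engineering | 55411 
8  | Engineering | 56631 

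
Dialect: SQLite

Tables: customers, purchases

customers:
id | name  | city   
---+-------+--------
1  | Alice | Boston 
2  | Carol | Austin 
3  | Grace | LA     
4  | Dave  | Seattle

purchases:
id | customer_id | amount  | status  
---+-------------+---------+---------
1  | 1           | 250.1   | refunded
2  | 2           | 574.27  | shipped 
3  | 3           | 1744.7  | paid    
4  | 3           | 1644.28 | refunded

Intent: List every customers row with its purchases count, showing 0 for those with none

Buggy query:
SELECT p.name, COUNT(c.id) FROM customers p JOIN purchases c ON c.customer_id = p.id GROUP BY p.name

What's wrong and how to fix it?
Bug: INNER JOIN drops customers rows that have no matching purchases rows

Fix: Switch to LEFT JOIN to retain unmatched parent rows

Corrected query:
SELECT p.name, COUNT(c.id) FROM customers p LEFT JOIN purchases c ON c.customer_id = p.id GROUP BY p.name

Result:
name  | COUNT(c.id)
------+------------
Alice | 1          
Carol | 1          
Dave  | 0          
Grace | 2          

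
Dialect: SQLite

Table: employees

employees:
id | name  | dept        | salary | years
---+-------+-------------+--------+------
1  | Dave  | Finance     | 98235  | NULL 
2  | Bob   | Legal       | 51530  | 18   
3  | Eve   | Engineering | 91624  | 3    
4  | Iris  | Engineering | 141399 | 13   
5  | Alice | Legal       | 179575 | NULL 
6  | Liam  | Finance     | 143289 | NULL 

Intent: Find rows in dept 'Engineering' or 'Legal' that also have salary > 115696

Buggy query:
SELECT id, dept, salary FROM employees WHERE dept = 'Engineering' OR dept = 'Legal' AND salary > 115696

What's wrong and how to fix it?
Bug: AND binds tighter than OR, so this parses as dept = 'Engineering' OR (dept = 'Legal' AND salary > 115696)

Fix: Group the OR with parentheses (or use IN), then AND the threshold

Corrected query:
SELECT id, dept, salary FROM employees WHERE (dept = 'Engineering' OR dept = 'Legal') AND salary > 115696

Result:
id | dept        | salary
---+-------------+-------
4  | Engineering | 141399
5  | Legal       | 179575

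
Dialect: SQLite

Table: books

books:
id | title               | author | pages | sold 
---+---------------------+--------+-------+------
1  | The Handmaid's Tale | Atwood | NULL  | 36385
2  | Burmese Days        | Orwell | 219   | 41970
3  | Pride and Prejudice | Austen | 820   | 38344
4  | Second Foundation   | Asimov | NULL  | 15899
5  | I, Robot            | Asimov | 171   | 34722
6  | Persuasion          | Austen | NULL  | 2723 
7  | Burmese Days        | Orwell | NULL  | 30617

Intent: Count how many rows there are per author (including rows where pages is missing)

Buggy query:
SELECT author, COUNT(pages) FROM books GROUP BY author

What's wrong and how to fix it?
Bug: COUNT(column) counts non-NULL values only; rows with NULL pages aren't counted

Fix: Use COUNT(*) to count all rows regardless of NULL

Corrected query:
SELECT author, COUNT(*) FROM books GROUP BY author

Result:
author | COUNT(*)
-------+---------
Asimov | 2       
Atwood | 1       
Austen | 2       
Orwell | 2       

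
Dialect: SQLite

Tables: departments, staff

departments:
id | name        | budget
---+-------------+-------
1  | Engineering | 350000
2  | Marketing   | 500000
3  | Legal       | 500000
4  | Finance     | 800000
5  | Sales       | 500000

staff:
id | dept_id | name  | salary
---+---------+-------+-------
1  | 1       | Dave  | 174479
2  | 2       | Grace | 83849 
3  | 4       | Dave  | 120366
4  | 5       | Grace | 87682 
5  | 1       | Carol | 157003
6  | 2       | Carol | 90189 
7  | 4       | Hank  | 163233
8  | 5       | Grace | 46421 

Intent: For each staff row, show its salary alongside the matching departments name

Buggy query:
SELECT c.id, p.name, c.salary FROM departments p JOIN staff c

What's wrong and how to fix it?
Bug: Missing join condition: each staff row is matched to all departments rows instead of just its own

Fix: Add ON c.dept_id = p.id to the JOIN

Corrected query:
SELECT c.id, p.name, c.salary FROM departments p JOIN staff c ON c.dept_id = p.id

Result:
id | name        | salary
---+-------------+-------
1  | Engineering | 174479
2  | Marketing   | 83849 
3  | Finance     | 120366
4  | Sales       | 87682 
5  | Engineering | 157003
6  | Marketing   | 90189 
7  | Finance     | 163233
8  | Sales       | 46421 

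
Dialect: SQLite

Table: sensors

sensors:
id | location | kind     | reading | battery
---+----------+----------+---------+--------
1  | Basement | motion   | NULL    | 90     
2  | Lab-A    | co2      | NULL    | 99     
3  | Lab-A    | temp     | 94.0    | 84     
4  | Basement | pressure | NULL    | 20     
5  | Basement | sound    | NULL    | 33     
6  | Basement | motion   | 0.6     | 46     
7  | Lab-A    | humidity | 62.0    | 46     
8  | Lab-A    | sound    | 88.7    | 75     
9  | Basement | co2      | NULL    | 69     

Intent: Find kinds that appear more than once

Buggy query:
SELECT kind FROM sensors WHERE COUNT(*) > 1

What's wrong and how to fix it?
Bug: WHERE can't reference COUNT(*); aggregates are computed after WHERE

Fix: Group first, then use HAVING for the count condition

Corrected query:
SELECT kind FROM sensors GROUP BY kind HAVING COUNT(*) > 1

Result:
kind  
------
co2   
motion
sound 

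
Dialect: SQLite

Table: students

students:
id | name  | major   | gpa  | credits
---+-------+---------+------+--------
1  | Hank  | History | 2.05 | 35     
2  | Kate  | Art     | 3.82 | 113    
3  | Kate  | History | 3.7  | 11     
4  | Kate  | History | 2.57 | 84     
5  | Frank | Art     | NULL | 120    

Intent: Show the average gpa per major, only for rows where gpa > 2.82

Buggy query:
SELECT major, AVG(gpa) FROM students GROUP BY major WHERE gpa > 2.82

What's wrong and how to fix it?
Bug: Row-level WHERE must come before GROUP BY in the clause order

Fix: Move the WHERE clause before GROUP BY

Corrected query:
SELECT major, AVG(gpa) FROM students WHERE gpa > 2.82 GROUP BY major

Result:
major   | AVG(gpa)
--------+---------
Art     | 3.82    
History | 3.7     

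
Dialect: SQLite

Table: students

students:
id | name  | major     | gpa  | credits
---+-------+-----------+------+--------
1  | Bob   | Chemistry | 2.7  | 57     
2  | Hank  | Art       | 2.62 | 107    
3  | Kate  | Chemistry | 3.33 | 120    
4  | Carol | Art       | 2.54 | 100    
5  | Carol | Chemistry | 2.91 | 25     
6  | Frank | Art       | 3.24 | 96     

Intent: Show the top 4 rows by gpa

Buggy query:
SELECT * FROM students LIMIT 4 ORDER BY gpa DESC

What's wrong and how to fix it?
Bug: ORDER BY cannot follow LIMIT; LIMIT is the final clause

Fix: Sort with ORDER BY, then apply LIMIT

Corrected query:
SELECT * FROM students ORDER BY gpa DESC LIMIT 4

Result:
id | name  | major     | gpa  | credits
---+-------+-----------+------+--------
3  | Kate  | Chemistry | 3.33 | 120    
6  | Frank | Art       | 3.24 | 96     
5  | Carol | Chemistry | 2.91 | 25     
1  | Bob   | Chemistry | 2.7  | 57     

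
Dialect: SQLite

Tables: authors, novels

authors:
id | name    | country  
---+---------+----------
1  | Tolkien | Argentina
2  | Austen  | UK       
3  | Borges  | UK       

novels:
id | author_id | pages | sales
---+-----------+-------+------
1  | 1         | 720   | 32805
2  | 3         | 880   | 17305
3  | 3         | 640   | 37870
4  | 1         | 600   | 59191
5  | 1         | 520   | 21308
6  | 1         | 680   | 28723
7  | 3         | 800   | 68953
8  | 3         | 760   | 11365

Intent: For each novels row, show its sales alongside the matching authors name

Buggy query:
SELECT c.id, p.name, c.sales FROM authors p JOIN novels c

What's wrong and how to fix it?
Bug: JOIN with no ON clause produces a cartesian product; every novels row pairs with every authors row

Fix: Specify the join condition linking the foreign key to the parent id

Corrected query:
SELECT c.id, p.name, c.sales FROM authors p JOIN novels c ON c.author_id = p.id

Result:
id | name    | sales
---+---------+------
1  | Tolkien | 32805
2  | Borges  | 17305
3  | Borges  | 37870
4  | Tolkien | 59191
5  | Tolkien | 21308
6  | Tolkien | 28723
7  | Borges  | 68953
8  | Borges  | 11365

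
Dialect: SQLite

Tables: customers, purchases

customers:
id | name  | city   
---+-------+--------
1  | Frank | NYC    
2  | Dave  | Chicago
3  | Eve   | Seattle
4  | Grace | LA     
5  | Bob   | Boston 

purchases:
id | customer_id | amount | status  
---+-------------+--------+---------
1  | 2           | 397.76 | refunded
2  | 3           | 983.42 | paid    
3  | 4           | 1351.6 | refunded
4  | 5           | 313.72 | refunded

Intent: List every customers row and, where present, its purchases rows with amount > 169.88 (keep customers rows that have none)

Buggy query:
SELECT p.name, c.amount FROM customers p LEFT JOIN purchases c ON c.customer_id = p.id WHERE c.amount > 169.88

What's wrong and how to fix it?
Bug: Filtering c.amount in WHERE discards the NULL rows produced by LEFT JOIN, turning it into an inner join

Fix: Move the right-table condition into the ON clause so unmatched parents are kept

Corrected query:
SELECT p.name, c.amount FROM customers p LEFT JOIN purchases c ON c.customer_id = p.id AND c.amount > 169.88

Result:
name  | amount
------+-------
Frank | NULL  
Dave  | 397.76
Eve   | 983.42
Grace | 1351.6
Bob   | 313.72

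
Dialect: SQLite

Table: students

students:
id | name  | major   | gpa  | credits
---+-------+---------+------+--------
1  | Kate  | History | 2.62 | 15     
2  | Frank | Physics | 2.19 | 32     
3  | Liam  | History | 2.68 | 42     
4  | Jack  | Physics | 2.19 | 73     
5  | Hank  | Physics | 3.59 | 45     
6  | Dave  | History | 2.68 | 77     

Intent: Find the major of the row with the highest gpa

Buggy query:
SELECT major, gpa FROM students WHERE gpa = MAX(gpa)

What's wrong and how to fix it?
Bug: WHERE is evaluated per row; an aggregate over the whole table isn't defined there

Fix: Use a subquery: WHERE gpa = (SELECT MAX(gpa) FROM students)

Corrected query:
SELECT major, gpa FROM students WHERE gpa = (SELECT MAX(gpa) FROM students)

Result:
major   | gpa 
--------+-----
Physics | 3.59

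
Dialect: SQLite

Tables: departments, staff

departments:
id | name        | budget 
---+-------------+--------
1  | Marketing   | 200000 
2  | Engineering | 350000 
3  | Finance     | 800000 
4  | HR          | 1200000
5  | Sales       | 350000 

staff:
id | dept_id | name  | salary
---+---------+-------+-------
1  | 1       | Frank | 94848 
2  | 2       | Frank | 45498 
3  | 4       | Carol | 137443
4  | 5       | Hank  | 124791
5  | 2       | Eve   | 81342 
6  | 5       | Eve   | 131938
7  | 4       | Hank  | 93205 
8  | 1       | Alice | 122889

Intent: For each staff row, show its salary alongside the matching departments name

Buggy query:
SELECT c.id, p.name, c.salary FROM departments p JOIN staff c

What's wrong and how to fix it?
Bug: Missing join condition: each staff row is matched to all departments rows instead of just its own

Fix: Add ON c.dept_id = p.id to the JOIN

Corrected query:
SELECT c.id, p.name, c.salary FROM departments p JOIN staff c ON c.dept_id = p.id

Result:
id | name        | salary
---+-------------+-------
1  | Marketing   | 94848 
2  | Engineering | 45498 
3  | HR          | 137443
4  | Sales       | 124791
5  | Engineering | 81342 
6  | Sales       | 131938
7  | HR          | 93205 
8  | Marketing   | 122889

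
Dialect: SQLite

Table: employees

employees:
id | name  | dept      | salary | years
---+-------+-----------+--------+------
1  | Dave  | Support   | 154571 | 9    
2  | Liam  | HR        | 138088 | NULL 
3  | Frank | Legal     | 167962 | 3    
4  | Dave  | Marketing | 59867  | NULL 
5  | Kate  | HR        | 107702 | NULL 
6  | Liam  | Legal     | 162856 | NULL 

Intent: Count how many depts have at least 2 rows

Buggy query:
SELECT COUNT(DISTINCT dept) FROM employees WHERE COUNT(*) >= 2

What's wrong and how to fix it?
Bug: WHERE filters individual rows, not groups, so a group-level COUNT is invalid there

Fix: Group first with HAVING COUNT(*) >= 2, then COUNT the resulting groups

Corrected query:
SELECT COUNT(*) FROM (SELECT dept FROM employees GROUP BY dept HAVING COUNT(*) >= 2)

Result:
COUNT(*)
--------
2       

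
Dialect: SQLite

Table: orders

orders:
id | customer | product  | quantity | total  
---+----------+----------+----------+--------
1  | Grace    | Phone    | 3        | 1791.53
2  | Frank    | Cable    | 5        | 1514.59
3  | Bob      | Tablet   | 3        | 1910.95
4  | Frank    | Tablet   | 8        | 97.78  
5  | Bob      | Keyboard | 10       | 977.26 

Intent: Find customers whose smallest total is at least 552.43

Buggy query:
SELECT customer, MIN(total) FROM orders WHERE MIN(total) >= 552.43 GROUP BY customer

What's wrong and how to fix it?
Bug: Aggregates like MIN are computed per group after WHERE runs

Fix: Use HAVING for the per-group MIN condition

Corrected query:
SELECT customer, MIN(total) FROM orders GROUP BY customer HAVING MIN(total) >= 552.43

Result:
customer | MIN(total)
---------+-----------
Bob      | 977.26    
Grace    | 1791.53   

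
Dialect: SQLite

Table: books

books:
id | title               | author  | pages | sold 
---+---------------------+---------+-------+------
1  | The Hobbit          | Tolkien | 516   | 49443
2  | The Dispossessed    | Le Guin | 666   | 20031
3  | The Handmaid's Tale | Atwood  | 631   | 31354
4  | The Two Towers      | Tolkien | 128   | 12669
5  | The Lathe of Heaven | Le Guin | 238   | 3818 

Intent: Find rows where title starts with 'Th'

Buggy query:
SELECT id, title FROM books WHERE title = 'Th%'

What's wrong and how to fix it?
Bug: '=' compares the literal string including the % character; pattern matching needs LIKE

Fix: Use LIKE for wildcard pattern matching

Corrected query:
SELECT id, title FROM books WHERE title LIKE 'Th%'

Result:
id | title              
---+--------------------
1  | The Hobbit         
2  | The Dispossessed   
3  | The Handmaid's Tale
4  | The Two Towers     
5  | The Lathe of Heaven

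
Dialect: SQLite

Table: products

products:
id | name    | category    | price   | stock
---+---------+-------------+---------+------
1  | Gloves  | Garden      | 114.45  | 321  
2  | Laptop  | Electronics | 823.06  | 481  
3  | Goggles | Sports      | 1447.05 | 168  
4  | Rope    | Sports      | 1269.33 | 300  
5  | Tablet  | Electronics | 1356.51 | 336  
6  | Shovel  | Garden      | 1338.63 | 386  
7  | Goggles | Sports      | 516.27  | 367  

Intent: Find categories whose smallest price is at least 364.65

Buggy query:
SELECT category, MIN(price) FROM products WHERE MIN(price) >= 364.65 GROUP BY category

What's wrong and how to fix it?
Bug: MIN() in WHERE is a misuse of aggregate

Fix: Replace WHERE with HAVING after the GROUP BY

Corrected query:
SELECT category, MIN(price) FROM products GROUP BY category HAVING MIN(price) >= 364.65

Result:
category    | MIN(price)
------------+-----------
Electronics | 823.06    
Sports      | 516.27    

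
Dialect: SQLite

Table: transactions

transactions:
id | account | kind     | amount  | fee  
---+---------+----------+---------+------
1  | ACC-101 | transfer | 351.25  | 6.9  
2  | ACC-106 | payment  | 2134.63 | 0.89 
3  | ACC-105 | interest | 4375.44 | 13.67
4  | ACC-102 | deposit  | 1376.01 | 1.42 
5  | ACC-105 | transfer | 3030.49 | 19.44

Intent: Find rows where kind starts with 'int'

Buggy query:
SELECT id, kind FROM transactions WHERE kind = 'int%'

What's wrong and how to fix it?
Bug: '=' compares the literal string including the % character; pattern matching needs LIKE

Fix: Use LIKE for wildcard pattern matching

Corrected query:
SELECT id, kind FROM transactions WHERE kind LIKE 'int%'

Result:
id | kind    
---+---------
3  | interest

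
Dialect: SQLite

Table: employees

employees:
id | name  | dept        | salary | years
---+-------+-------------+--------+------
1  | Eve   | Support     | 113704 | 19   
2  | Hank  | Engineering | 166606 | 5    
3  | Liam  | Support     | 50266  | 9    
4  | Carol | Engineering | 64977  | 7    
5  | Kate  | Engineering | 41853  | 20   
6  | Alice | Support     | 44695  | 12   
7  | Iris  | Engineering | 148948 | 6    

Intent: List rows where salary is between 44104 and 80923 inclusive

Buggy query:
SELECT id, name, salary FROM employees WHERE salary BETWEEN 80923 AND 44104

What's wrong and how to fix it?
Bug: The bounds are reversed; BETWEEN a AND b requires a <= b to match anything

Fix: Swap the bounds so the smaller value comes first

Corrected query:
SELECT id, name, salary FROM employees WHERE salary BETWEEN 44104 AND 80923

Result:
id | name  | salary
---+-------+-------
3  | Liam  | 50266 
4  | Carol | 64977 
6  | Alice | 44695 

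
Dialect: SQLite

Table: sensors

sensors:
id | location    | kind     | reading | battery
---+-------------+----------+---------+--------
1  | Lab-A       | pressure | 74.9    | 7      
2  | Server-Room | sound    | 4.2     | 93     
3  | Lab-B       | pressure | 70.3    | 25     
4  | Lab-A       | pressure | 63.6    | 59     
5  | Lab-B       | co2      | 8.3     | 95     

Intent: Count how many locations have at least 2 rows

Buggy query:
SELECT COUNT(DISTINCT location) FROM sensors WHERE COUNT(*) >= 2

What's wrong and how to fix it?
Bug: COUNT(*) cannot appear in WHERE; the per-group count doesn't exist yet

Fix: Group first with HAVING COUNT(*) >= 2, then COUNT the resulting groups

Corrected query:
SELECT COUNT(*) FROM (SELECT location FROM sensors GROUP BY location HAVING COUNT(*) >= 2)

Result:
COUNT(*)
--------
2       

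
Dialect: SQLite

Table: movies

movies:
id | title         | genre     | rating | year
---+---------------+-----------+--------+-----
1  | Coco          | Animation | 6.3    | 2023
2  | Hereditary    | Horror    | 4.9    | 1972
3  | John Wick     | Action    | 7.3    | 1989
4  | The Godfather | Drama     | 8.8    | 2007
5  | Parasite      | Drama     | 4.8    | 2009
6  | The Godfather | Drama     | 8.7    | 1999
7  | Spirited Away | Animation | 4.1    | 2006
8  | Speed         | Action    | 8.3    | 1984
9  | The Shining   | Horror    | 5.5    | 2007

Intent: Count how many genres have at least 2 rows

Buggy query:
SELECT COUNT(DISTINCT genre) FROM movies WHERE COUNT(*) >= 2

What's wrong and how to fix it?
Bug: WHERE filters individual rows, not groups, so a group-level COUNT is invalid there

Fix: Group first with HAVING COUNT(*) >= 2, then COUNT the resulting groups

Corrected query:
SELECT COUNT(*) FROM (SELECT genre FROM movies GROUP BY genre HAVING COUNT(*) >= 2)

Result:
COUNT(*)
--------
4       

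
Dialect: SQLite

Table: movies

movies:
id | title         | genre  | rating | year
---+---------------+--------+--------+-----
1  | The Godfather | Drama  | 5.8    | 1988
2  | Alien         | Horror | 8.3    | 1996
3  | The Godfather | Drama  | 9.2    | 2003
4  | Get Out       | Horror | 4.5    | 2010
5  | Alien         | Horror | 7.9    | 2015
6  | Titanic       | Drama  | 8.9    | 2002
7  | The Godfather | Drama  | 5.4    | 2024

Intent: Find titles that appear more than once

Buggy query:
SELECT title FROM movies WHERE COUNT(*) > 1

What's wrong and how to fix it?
Bug: WHERE can't reference COUNT(*); aggregates are computed after WHERE

Fix: Group first, then use HAVING for the count condition

Corrected query:
SELECT title FROM movies GROUP BY title HAVING COUNT(*) > 1

Result:
title        
-------------
Alien        
The Godfather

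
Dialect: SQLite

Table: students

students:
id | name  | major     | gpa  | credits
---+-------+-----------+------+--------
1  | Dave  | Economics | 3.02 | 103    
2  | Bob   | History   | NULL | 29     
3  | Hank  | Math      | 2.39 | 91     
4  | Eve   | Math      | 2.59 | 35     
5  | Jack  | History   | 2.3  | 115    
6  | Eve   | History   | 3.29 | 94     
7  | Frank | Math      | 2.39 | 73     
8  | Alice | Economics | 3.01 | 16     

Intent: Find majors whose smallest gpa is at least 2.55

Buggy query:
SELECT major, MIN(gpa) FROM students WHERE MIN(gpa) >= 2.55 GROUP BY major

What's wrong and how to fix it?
Bug: MIN() in WHERE is a misuse of aggregate

Fix: Use HAVING for the per-group MIN condition

Corrected query:
SELECT major, MIN(gpa) FROM students GROUP BY major HAVING MIN(gpa) >= 2.55

Result:
major     | MIN(gpa)
----------+---------
Economics | 3.01    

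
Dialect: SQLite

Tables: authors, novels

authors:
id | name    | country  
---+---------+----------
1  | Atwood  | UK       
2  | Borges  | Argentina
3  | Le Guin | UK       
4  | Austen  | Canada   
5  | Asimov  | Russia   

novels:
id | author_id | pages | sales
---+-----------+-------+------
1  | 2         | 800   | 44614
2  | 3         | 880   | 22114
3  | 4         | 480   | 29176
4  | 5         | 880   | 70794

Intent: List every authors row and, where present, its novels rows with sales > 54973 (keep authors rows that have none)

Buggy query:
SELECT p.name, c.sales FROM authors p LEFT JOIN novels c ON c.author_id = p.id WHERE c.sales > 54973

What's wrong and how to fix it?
Bug: Filtering c.sales in WHERE discards the NULL rows produced by LEFT JOIN, turning it into an inner join

Fix: Put 'c.sales > 54973' in the JOIN's ON clause instead of WHERE

Corrected query:
SELECT p.name, c.sales FROM authors p LEFT JOIN novels c ON c.author_id = p.id AND c.sales > 54973

Result:
name    | sales
--------+------
Atwood  | NULL 
Borges  | NULL 
Le Guin | NULL 
Austen  | NULL 
Asimov  | 70794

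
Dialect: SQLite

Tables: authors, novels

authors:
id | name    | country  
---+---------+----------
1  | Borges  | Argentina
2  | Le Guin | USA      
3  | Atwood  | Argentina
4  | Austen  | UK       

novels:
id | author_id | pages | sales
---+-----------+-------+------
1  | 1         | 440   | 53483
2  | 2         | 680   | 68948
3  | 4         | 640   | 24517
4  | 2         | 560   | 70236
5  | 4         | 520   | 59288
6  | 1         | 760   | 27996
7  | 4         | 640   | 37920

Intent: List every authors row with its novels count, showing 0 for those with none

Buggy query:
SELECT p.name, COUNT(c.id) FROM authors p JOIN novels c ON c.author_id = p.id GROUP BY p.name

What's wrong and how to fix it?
Bug: INNER JOIN drops authors rows that have no matching novels rows

Fix: Use LEFT JOIN so parents without children still appear (COUNT(c.id) gives 0)

Corrected query:
SELECT p.name, COUNT(c.id) FROM authors p LEFT JOIN novels c ON c.author_id = p.id GROUP BY p.name

Result:
name    | COUNT(c.id)
--------+------------
Atwood  | 0          
Austen  | 3          
Borges  | 2          
Le Guin | 2          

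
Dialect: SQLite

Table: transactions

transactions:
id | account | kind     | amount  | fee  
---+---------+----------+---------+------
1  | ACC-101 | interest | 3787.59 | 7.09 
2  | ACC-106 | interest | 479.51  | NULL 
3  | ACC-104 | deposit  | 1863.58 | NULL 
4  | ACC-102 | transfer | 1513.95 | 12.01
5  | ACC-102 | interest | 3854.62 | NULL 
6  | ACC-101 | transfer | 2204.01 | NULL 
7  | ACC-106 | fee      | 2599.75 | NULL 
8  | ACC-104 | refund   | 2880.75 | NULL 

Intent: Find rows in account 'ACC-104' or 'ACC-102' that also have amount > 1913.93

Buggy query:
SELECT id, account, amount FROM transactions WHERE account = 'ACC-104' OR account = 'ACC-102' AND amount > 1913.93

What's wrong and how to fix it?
Bug: AND binds tighter than OR, so this parses as account = 'ACC-104' OR (account = 'ACC-102' AND amount > 1913.93)

Fix: Group the OR with parentheses (or use IN), then AND the threshold

Corrected query:
SELECT id, account, amount FROM transactions WHERE (account = 'ACC-104' OR account = 'ACC-102') AND amount > 1913.93

Result:
id | account | amount 
---+---------+--------
5  | ACC-102 | 3854.62
8  | ACC-104 | 2880.75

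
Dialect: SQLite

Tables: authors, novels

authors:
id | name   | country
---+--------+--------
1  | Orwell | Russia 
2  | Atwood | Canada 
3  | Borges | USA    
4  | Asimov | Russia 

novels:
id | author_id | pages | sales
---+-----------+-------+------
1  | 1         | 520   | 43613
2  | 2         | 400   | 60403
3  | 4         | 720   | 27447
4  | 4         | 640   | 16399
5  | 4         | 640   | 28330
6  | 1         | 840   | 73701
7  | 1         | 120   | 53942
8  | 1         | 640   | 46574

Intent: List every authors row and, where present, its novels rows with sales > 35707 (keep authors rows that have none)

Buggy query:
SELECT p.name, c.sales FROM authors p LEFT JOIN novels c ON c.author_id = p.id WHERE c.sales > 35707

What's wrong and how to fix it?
Bug: Filtering c.sales in WHERE discards the NULL rows produced by LEFT JOIN, turning it into an inner join

Fix: Put 'c.sales > 35707' in the JOIN's ON clause instead of WHERE

Corrected query:
SELECT p.name, c.sales FROM authors p LEFT JOIN novels c ON c.author_id = p.id AND c.sales > 35707

Result:
name   | sales
-------+------
Orwell | 43613
Orwell | 46574
Orwell | 53942
Orwell | 73701
Atwood | 60403
Borges | NULL 
Asimov | NULL 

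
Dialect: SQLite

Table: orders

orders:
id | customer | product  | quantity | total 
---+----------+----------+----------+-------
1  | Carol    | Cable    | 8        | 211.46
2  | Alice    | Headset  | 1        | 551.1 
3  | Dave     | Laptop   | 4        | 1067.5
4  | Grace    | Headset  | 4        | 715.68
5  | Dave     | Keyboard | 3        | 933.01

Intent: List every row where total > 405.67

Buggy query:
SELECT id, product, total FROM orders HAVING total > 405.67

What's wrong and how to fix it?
Bug: This is a non-aggregate query (no GROUP BY, no aggregates), so in SQLite the HAVING clause is invalid here; a row-level condition belongs in WHERE

Fix: Use WHERE for row-level filtering

Corrected query:
SELECT id, product, total FROM orders WHERE total > 405.67

Result:
id | product  | total 
---+----------+-------
2  | Headset  | 551.1 
3  | Laptop   | 1067.5
4  | Headset  | 715.68
5  | Keyboard | 933.01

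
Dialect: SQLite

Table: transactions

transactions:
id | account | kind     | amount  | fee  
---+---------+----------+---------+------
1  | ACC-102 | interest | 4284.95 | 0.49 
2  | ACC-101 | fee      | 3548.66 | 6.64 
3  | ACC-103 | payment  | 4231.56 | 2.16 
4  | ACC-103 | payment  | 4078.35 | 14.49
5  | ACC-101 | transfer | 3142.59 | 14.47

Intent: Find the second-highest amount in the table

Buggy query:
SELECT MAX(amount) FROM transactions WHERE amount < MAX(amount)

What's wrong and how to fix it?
Bug: MAX(amount) on the right of the comparison is an aggregate-in-WHERE error

Fix: Compute the overall MAX in a subquery, then take MAX of rows below it

Corrected query:
SELECT MAX(amount) FROM transactions WHERE amount < (SELECT MAX(amount) FROM transactions)

Result:
MAX(amount)
-----------
4231.56    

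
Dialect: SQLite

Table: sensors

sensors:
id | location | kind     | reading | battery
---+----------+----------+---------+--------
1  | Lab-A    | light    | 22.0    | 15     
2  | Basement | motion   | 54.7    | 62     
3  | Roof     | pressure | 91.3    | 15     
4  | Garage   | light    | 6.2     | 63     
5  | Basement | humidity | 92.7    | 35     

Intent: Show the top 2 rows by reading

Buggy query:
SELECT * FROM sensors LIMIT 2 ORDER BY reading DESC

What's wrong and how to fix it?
Bug: LIMIT must come after ORDER BY

Fix: Swap the clauses: ORDER BY first, then LIMIT

Corrected query:
SELECT * FROM sensors ORDER BY reading DESC LIMIT 2

Result:
id | location | kind     | reading | battery
---+----------+----------+---------+--------
5  | Basement | humidity | 92.7    | 35     
3  | Roof     | pressure | 91.3    | 15     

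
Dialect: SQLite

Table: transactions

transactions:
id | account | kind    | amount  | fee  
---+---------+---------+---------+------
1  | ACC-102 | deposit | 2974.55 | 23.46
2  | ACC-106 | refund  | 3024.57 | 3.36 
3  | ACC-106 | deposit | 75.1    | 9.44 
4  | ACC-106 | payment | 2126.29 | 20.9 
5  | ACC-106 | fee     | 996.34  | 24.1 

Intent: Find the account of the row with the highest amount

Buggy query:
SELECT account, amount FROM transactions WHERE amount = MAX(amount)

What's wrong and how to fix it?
Bug: WHERE is evaluated per row; an aggregate over the whole table isn't defined there

Fix: Use a subquery: WHERE amount = (SELECT MAX(amount) FROM transactions)

Corrected query:
SELECT account, amount FROM transactions WHERE amount = (SELECT MAX(amount) FROM transactions)

Result:
account | amount 
--------+--------
ACC-106 | 3024.57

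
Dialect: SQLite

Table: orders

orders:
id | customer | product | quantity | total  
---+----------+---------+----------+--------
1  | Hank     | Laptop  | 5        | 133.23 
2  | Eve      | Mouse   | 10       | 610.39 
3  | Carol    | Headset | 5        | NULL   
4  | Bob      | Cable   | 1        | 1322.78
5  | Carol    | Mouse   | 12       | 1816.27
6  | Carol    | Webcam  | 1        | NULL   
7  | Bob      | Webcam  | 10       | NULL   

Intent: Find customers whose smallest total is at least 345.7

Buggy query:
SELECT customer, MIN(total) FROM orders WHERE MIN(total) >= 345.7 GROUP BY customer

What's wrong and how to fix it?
Bug: Aggregates like MIN are computed per group after WHERE runs

Fix: Replace WHERE with HAVING after the GROUP BY

Corrected query:
SELECT customer, MIN(total) FROM orders GROUP BY customer HAVING MIN(total) >= 345.7

Result:
customer | MIN(total)
---------+-----------
Bob      | 1322.78   
Carol    | 1816.27   
Eve      | 610.39    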